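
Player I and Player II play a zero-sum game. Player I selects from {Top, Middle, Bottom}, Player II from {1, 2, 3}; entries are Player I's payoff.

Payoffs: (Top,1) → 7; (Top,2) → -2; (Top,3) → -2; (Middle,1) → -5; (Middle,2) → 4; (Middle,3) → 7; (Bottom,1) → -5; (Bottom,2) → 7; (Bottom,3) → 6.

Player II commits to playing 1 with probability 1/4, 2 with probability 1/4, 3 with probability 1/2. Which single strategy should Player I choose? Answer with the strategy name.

Expected payoff of Top: (1/4)·7 + (1/4)·(-2) + (1/2)·(-2) = 1/4.
Expected payoff of Middle: (1/4)·(-5) + (1/4)·4 + (1/2)·7 = 13/4.
Expected payoff of Bottom: (1/4)·(-5) + (1/4)·7 + (1/2)·6 = 7/2.
The largest is 7/2, so Player I's best response is Bottom.

Bottom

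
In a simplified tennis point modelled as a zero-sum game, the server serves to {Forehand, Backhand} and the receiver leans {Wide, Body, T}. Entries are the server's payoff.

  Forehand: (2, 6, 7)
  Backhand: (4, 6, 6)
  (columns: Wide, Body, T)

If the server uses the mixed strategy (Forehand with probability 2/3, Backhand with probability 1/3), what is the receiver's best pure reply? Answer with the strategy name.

If the receiver plays Wide, the server's expected payoff is (2/3)·2 + (1/3)·4 = 8/3.
If the receiver plays Body, the server's expected payoff is (2/3)·6 + (1/3)·6 = 6.
If the receiver plays T, the server's expected payoff is (2/3)·7 + (1/3)·6 = 20/3.
The receiver minimizes the server's payoff; the smallest is 8/3, so the best response is Wide.

Wide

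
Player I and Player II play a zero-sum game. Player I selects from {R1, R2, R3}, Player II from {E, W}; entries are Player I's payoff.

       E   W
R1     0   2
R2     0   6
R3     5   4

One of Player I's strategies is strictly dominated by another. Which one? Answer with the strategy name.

R3 gives a strictly higher payoff than R1 against every column: 5 > 0, 4 > 2.
So R1 is strictly dominated and Player I never plays it.

R1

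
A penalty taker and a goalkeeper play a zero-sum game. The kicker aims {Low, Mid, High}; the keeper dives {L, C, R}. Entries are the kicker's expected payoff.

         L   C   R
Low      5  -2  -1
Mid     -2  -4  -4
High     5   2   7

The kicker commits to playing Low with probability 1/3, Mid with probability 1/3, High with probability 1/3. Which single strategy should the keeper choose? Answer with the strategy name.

C

If the keeper plays L, the kicker's expected payoff is (1/3)·5 + (1/3)·(-2) + (1/3)·5 = 8/3.
If the keeper plays C, the kicker's expected payoff is (1/3)·(-2) + (1/3)·(-4) + (1/3)·2 = -4/3.
If the keeper plays R, the kicker's expected payoff is (1/3)·(-1) + (1/3)·(-4) + (1/3)·7 = 2/3.
The keeper minimizes the kicker's payoff; the smallest is -4/3, so the best response is C.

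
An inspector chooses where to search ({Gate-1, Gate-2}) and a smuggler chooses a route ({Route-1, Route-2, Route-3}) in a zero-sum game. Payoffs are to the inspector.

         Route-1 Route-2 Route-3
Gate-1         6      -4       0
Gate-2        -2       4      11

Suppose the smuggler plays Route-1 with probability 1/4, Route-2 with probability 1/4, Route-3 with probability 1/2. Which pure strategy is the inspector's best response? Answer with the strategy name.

Gate-2

Expected payoff of Gate-1: (1/4)·6 + (1/4)·(-4) + (1/2)·0 = 1/2.
Expected payoff of Gate-2: (1/4)·(-2) + (1/4)·4 + (1/2)·11 = 6.
The largest is 6, so the inspector's best response is Gate-2.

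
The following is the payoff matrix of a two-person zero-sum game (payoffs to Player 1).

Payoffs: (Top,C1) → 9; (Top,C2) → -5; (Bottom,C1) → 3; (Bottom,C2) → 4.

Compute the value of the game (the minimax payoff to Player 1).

Row minima: Top → -5, Bottom → 3; maximin = 3.
Column maxima: C1 → 9, C2 → 4; minimax = 4.
3 ≠ 4, so there is no saddle point; optimal play is mixed.
Let Player 1 play Top with probability p. Expected payoff against C1: 9p + 3(1−p) = 6p + 3; against C2: (-5)p + 4(1−p) = −9p + 4.
Setting these equal: 6p + 3 = −9p + 4 ⇒ 15p = 1 ⇒ p = 1/15, and the value is (6)·(1/15) + 3 = 17/5.
For Player 2: with q = P(C1), equating Top's and Bottom's payoffs gives 14q − 5 = −q + 4 ⇒ q = 3/5.

17/5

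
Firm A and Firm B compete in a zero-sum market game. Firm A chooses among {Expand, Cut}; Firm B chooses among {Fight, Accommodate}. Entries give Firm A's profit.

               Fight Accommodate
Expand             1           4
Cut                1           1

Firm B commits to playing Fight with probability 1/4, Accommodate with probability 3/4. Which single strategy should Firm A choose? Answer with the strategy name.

Expected payoff of Expand: (1/4)·1 + (3/4)·4 = 13/4.
Expected payoff of Cut: (1/4)·1 + (3/4)·1 = 1.
The largest is 13/4, so Firm A's best response is Expand.

Expand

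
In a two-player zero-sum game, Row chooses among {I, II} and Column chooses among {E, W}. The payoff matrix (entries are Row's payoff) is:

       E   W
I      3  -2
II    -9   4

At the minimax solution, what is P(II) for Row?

5/18

Row minima: I → -2, II → -9; maximin = -2.
Column maxima: E → 3, W → 4; minimax = 3.
-2 ≠ 3, so there is no saddle point; optimal play is mixed.
Let Row play I with probability p. Expected payoff against E: 3p + (-9)(1−p) = 12p − 9; against W: (-2)p + 4(1−p) = −6p + 4.
Setting these equal: 12p − 9 = −6p + 4 ⇒ 18p = 13 ⇒ p = 13/18, and the value is (12)·(13/18) − 9 = -1/3.
For Column: with q = P(E), equating I's and II's payoffs gives 5q − 2 = −13q + 4 ⇒ q = 1/3.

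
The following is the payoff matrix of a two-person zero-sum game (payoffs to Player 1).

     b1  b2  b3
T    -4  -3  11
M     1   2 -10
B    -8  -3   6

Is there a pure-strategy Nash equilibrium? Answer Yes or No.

Row minima: T → -4, M → -10, B → -8; maximin = -4.
Column maxima: b1 → 1, b2 → 2, b3 → 11; minimax = 1.
-4 ≠ 1, so no pure-strategy equilibrium exists.

No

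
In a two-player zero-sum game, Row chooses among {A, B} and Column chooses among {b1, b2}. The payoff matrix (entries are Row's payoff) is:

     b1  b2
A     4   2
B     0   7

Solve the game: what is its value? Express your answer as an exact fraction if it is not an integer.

28/9

Row minima: A → 2, B → 0; maximin = 2.
Column maxima: b1 → 4, b2 → 7; minimax = 4.
2 ≠ 4, so there is no saddle point; optimal play is mixed.
Let Row play A with probability p. Expected payoff against b1: 4p + 0(1−p) = 4p; against b2: 2p + 7(1−p) = −5p + 7.
Setting these equal: 4p = −5p + 7 ⇒ 9p = 7 ⇒ p = 7/9, and the value is (4)·(7/9) = 28/9.
For Column: with q = P(b1), equating A's and B's payoffs gives 2q + 2 = −7q + 7 ⇒ q = 5/9.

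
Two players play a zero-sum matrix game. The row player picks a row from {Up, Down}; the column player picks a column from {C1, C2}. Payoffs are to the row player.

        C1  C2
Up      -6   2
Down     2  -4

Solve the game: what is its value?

-10/7

Row minima: Up → -6, Down → -4; maximin = -4.
Column maxima: C1 → 2, C2 → 2; minimax = 2.
-4 ≠ 2, so there is no saddle point; optimal play is mixed.
Let the row player play Up with probability p. Expected payoff against C1: (-6)p + 2(1−p) = −8p + 2; against C2: 2p + (-4)(1−p) = 6p − 4.
Setting these equal: −8p + 2 = 6p − 4 ⇒ −14p = -6 ⇒ p = 3/7, and the value is (-8)·(3/7) + 2 = -10/7.
For the column player: with q = P(C1), equating Up's and Down's payoffs gives −8q + 2 = 6q − 4 ⇒ q = 3/7.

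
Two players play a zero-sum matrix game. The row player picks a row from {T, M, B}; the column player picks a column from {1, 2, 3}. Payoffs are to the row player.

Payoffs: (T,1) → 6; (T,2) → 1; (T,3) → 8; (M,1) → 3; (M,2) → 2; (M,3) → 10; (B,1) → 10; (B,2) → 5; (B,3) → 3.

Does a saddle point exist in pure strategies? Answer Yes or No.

Row minima: T → 1, M → 2, B → 3; maximin = 3.
Column maxima: 1 → 10, 2 → 5, 3 → 10; minimax = 5.
3 ≠ 5, so no pure-strategy equilibrium exists.

No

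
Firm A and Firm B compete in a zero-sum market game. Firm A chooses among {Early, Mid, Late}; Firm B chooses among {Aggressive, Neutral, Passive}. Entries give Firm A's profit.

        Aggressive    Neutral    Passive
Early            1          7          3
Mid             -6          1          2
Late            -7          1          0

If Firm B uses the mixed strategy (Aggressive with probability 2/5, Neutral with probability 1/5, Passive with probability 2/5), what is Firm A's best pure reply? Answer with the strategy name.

Early

Expected payoff of Early: (2/5)·1 + (1/5)·7 + (2/5)·3 = 3.
Expected payoff of Mid: (2/5)·(-6) + (1/5)·1 + (2/5)·2 = -7/5.
Expected payoff of Late: (2/5)·(-7) + (1/5)·1 + (2/5)·0 = -13/5.
The largest is 3, so Firm A's best response is Early.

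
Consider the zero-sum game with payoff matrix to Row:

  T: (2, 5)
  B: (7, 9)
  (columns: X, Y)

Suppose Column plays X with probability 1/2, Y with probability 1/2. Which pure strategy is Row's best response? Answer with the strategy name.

B

Expected payoff of T: (1/2)·2 + (1/2)·5 = 7/2.
Expected payoff of B: (1/2)·7 + (1/2)·9 = 8.
The largest is 8, so Row's best response is B.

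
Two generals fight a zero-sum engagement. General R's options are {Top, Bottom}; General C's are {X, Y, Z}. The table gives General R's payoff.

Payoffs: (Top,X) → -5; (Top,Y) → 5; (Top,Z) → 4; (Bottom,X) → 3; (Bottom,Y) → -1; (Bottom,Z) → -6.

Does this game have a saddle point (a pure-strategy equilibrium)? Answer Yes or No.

Row minima: Top → -5, Bottom → -6; maximin = -5.
Column maxima: X → 3, Y → 5, Z → 4; minimax = 3.
-5 ≠ 3, so no pure-strategy equilibrium exists.

No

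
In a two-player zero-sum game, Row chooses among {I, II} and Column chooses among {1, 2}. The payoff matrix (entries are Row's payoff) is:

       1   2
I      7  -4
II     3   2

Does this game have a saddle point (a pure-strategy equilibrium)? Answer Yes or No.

Yes

Row minima: I → -4, II → 2; maximin = 2.
Column maxima: 1 → 7, 2 → 2; minimax = 2.
maximin = minimax = 2, so a saddle point exists.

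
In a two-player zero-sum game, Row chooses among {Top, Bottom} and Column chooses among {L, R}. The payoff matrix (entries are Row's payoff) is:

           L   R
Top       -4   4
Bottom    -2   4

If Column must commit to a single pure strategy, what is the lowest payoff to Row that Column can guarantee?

Column maxima: L → -2, R → 4.
The smallest of these is -2.

-2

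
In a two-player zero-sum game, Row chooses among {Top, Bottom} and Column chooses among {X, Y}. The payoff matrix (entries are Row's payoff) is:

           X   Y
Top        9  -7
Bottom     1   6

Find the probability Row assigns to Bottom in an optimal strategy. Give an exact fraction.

Row minima: Top → -7, Bottom → 1; maximin = 1.
Column maxima: X → 9, Y → 6; minimax = 6.
1 ≠ 6, so there is no saddle point; optimal play is mixed.
Let Row play Top with probability p. Expected payoff against X: 9p + 1(1−p) = 8p + 1; against Y: (-7)p + 6(1−p) = −13p + 6.
Setting these equal: 8p + 1 = −13p + 6 ⇒ 21p = 5 ⇒ p = 5/21, and the value is (8)·(5/21) + 1 = 61/21.
For Column: with q = P(X), equating Top's and Bottom's payoffs gives 16q − 7 = −5q + 6 ⇒ q = 13/21.

16/21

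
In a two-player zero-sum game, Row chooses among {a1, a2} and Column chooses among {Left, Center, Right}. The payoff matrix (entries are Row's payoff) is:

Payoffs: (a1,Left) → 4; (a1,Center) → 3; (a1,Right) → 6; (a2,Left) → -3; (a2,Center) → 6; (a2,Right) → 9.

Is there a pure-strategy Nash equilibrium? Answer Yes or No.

Row minima: a1 → 3, a2 → -3; maximin = 3.
Column maxima: Left → 4, Center → 6, Right → 9; minimax = 4.
3 ≠ 4, so no pure-strategy equilibrium exists.

No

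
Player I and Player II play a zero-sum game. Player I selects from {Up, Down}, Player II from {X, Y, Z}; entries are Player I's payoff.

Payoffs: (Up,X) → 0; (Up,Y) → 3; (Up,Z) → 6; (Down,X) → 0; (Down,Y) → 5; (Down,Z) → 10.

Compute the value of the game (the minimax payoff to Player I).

0

Row minima: Up → 0, Down → 0; maximin = 0.
Column maxima: X → 0, Y → 5, Z → 10; minimax = 0.
Since maximin = minimax = 0, there is a saddle point and the value is 0.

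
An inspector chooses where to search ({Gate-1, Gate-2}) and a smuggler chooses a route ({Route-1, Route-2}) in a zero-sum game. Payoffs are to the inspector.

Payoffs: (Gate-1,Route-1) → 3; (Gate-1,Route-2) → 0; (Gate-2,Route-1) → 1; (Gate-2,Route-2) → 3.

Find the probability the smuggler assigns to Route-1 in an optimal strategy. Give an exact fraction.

3/5

Row minima: Gate-1 → 0, Gate-2 → 1; maximin = 1.
Column maxima: Route-1 → 3, Route-2 → 3; minimax = 3.
1 ≠ 3, so there is no saddle point; optimal play is mixed.
Let the inspector play Gate-1 with probability p. Expected payoff against Route-1: 3p + 1(1−p) = 2p + 1; against Route-2: 0p + 3(1−p) = −3p + 3.
Setting these equal: 2p + 1 = −3p + 3 ⇒ 5p = 2 ⇒ p = 2/5, and the value is (2)·(2/5) + 1 = 9/5.
For the smuggler: with q = P(Route-1), equating Gate-1's and Gate-2's payoffs gives 3q = −2q + 3 ⇒ q = 3/5.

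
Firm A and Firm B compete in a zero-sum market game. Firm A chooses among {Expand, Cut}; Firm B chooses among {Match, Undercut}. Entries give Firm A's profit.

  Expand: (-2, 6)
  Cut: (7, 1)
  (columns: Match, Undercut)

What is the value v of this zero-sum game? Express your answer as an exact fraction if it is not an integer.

22/7

Row minima: Expand → -2, Cut → 1; maximin = 1.
Column maxima: Match → 7, Undercut → 6; minimax = 6.
1 ≠ 6, so there is no saddle point; optimal play is mixed.
Let Firm A play Expand with probability p. Expected payoff against Match: (-2)p + 7(1−p) = −9p + 7; against Undercut: 6p + 1(1−p) = 5p + 1.
Setting these equal: −9p + 7 = 5p + 1 ⇒ −14p = -6 ⇒ p = 3/7, and the value is (-9)·(3/7) + 7 = 22/7.
For Firm B: with q = P(Match), equating Expand's and Cut's payoffs gives −8q + 6 = 6q + 1 ⇒ q = 5/14.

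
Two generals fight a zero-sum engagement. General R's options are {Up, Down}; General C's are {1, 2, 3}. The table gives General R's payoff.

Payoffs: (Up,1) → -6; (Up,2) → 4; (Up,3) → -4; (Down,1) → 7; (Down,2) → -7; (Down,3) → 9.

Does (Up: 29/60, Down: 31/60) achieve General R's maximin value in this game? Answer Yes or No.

Against 1 this mix gives (29/60)·(-6) + (31/60)·7 = 43/60.
Against 2 this mix gives (29/60)·4 + (31/60)·(-7) = -101/60.
Against 3 this mix gives (29/60)·(-4) + (31/60)·9 = 163/60.
General C will play 2, holding General R to -101/60. Shifting weight toward the row that does better against 2 would raise this floor (the equalizing mix achieves -7/12 against both 2 and 1), so the proposed strategy is not optimal.

No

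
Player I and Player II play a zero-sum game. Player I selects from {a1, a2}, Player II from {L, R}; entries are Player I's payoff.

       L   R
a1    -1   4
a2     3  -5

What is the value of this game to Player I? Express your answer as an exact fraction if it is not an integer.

7/13

Row minima: a1 → -1, a2 → -5; maximin = -1.
Column maxima: L → 3, R → 4; minimax = 3.
-1 ≠ 3, so there is no saddle point; optimal play is mixed.
Let Player I play a1 with probability p. Expected payoff against L: (-1)p + 3(1−p) = −4p + 3; against R: 4p + (-5)(1−p) = 9p − 5.
Setting these equal: −4p + 3 = 9p − 5 ⇒ −13p = -8 ⇒ p = 8/13, and the value is (-4)·(8/13) + 3 = 7/13.
For Player II: with q = P(L), equating a1's and a2's payoffs gives −5q + 4 = 8q − 5 ⇒ q = 9/13.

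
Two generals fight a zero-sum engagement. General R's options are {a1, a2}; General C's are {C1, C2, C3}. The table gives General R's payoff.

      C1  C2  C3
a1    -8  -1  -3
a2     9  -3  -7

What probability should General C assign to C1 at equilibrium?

4/21

Row minima: a1 → -8, a2 → -7; maximin = -7.
Column maxima: C1 → 9, C2 → -1, C3 → -3; minimax = -3.
-7 ≠ -3, so there is no saddle point; optimal play is mixed.
C2 is strictly dominated by C3 (it gives General R strictly more in every row), so General C never plays it.
On the remaining 2×2 (a1, a2 vs C1, C3):
Let General R play a1 with probability p. Expected payoff against C1: (-8)p + 9(1−p) = −17p + 9; against C3: (-3)p + (-7)(1−p) = 4p − 7.
Setting these equal: −17p + 9 = 4p − 7 ⇒ −21p = -16 ⇒ p = 16/21, and the value is (-17)·(16/21) + 9 = -83/21.
For General C: with q = P(C1), equating a1's and a2's payoffs gives −5q − 3 = 16q − 7 ⇒ q = 4/21.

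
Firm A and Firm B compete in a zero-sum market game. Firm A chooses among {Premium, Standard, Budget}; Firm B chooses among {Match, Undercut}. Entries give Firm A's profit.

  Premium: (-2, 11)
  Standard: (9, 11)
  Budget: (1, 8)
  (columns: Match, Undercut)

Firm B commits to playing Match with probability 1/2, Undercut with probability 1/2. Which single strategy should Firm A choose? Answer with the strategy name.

Expected payoff of Premium: (1/2)·(-2) + (1/2)·11 = 9/2.
Expected payoff of Standard: (1/2)·9 + (1/2)·11 = 10.
Expected payoff of Budget: (1/2)·1 + (1/2)·8 = 9/2.
The largest is 10, so Firm A's best response is Standard.

Standard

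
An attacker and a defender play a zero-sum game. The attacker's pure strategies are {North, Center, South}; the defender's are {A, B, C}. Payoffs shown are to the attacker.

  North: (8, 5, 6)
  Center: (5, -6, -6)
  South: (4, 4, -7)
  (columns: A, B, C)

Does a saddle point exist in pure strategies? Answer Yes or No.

Row minima: North → 5, Center → -6, South → -7; maximin = 5.
Column maxima: A → 8, B → 5, C → 6; minimax = 5.
maximin = minimax = 5, so a saddle point exists.

Yes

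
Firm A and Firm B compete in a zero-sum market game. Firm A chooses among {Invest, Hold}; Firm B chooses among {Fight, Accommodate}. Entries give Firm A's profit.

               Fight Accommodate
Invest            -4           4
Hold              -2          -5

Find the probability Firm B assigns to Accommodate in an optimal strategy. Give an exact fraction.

Row minima: Invest → -4, Hold → -5; maximin = -4.
Column maxima: Fight → -2, Accommodate → 4; minimax = -2.
-4 ≠ -2, so there is no saddle point; optimal play is mixed.
Let Firm A play Invest with probability p. Expected payoff against Fight: (-4)p + (-2)(1−p) = −2p − 2; against Accommodate: 4p + (-5)(1−p) = 9p − 5.
Setting these equal: −2p − 2 = 9p − 5 ⇒ −11p = -3 ⇒ p = 3/11, and the value is (-2)·(3/11) − 2 = -28/11.
For Firm B: with q = P(Fight), equating Invest's and Hold's payoffs gives −8q + 4 = 3q − 5 ⇒ q = 9/11.

2/11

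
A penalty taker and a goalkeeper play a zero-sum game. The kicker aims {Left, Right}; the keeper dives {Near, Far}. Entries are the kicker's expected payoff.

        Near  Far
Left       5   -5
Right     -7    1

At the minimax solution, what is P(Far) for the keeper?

Row minima: Left → -5, Right → -7; maximin = -5.
Column maxima: Near → 5, Far → 1; minimax = 1.
-5 ≠ 1, so there is no saddle point; optimal play is mixed.
Let the kicker play Left with probability p. Expected payoff against Near: 5p + (-7)(1−p) = 12p − 7; against Far: (-5)p + 1(1−p) = −6p + 1.
Setting these equal: 12p − 7 = −6p + 1 ⇒ 18p = 8 ⇒ p = 4/9, and the value is (12)·(4/9) − 7 = -5/3.
For the keeper: with q = P(Near), equating Left's and Right's payoffs gives 10q − 5 = −8q + 1 ⇒ q = 1/3.

2/3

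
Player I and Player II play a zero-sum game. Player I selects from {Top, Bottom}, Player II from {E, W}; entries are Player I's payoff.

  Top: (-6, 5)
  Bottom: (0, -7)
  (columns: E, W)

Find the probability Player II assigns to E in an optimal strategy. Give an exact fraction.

2/3

Row minima: Top → -6, Bottom → -7; maximin = -6.
Column maxima: E → 0, W → 5; minimax = 0.
-6 ≠ 0, so there is no saddle point; optimal play is mixed.
Let Player I play Top with probability p. Expected payoff against E: (-6)p + 0(1−p) = −6p; against W: 5p + (-7)(1−p) = 12p − 7.
Setting these equal: −6p = 12p − 7 ⇒ −18p = -7 ⇒ p = 7/18, and the value is (-6)·(7/18) = -7/3.
For Player II: with q = P(E), equating Top's and Bottom's payoffs gives −11q + 5 = 7q − 7 ⇒ q = 2/3.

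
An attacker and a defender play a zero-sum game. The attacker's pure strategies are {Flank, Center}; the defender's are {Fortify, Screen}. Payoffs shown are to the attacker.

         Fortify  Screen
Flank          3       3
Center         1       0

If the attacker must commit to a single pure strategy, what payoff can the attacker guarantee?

3

Row minima: Flank → 3, Center → 0.
The best of these is 3.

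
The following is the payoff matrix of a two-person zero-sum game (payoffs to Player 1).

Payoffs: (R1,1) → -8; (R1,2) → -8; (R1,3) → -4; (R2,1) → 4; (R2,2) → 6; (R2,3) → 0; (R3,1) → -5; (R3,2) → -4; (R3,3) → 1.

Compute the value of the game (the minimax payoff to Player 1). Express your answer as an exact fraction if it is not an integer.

2/5

Row minima: R1 → -8, R2 → 0, R3 → -5; maximin = 0.
Column maxima: 1 → 4, 2 → 6, 3 → 1; minimax = 1.
0 ≠ 1, so there is no saddle point; optimal play is mixed.
R1 is strictly dominated by R2, so Player 1 never plays it.
With R1 eliminated, 2 is strictly dominated by 1 (it gives Player 1 strictly more in every remaining row), so Player 2 never plays it.
On the remaining 2×2 (R2, R3 vs 1, 3):
Let Player 1 play R2 with probability p. Expected payoff against 1: 4p + (-5)(1−p) = 9p − 5; against 3: 0p + 1(1−p) = −p + 1.
Setting these equal: 9p − 5 = −p + 1 ⇒ 10p = 6 ⇒ p = 3/5, and the value is (9)·(3/5) − 5 = 2/5.
For Player 2: with q = P(1), equating R2's and R3's payoffs gives 4q = −6q + 1 ⇒ q = 1/10.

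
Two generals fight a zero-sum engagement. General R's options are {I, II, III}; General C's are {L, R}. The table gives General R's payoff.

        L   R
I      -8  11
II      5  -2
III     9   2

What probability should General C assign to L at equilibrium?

9/26

Row minima: I → -8, II → -2, III → 2; maximin = 2.
Column maxima: L → 9, R → 11; minimax = 9.
2 ≠ 9, so there is no saddle point; optimal play is mixed.
II is strictly dominated by III, so General R never plays it.
On the remaining 2×2 (I, III vs L, R):
Let General R play I with probability p. Expected payoff against L: (-8)p + 9(1−p) = −17p + 9; against R: 11p + 2(1−p) = 9p + 2.
Setting these equal: −17p + 9 = 9p + 2 ⇒ −26p = -7 ⇒ p = 7/26, and the value is (-17)·(7/26) + 9 = 115/26.
For General C: with q = P(L), equating I's and III's payoffs gives −19q + 11 = 7q + 2 ⇒ q = 9/26.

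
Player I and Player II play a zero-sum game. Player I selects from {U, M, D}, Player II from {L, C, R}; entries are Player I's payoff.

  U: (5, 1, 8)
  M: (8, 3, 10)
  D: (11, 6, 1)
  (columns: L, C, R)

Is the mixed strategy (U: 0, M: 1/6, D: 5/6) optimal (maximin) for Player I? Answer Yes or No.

Against L this mix gives (1/6)·8 + (5/6)·11 = 21/2.
Against C this mix gives (1/6)·3 + (5/6)·6 = 11/2.
Against R this mix gives (1/6)·10 + (5/6)·1 = 5/2.
Player II will play R, holding Player I to 5/2. Shifting weight toward the row that does better against R would raise this floor (the equalizing mix achieves 19/4 against both R and C), so the proposed strategy is not optimal.

No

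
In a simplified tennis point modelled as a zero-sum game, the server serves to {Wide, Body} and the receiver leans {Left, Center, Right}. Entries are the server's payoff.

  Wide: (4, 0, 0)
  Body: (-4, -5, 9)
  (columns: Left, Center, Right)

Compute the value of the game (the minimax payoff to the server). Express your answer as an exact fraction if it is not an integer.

0

Row minima: Wide → 0, Body → -5; maximin = 0.
Column maxima: Left → 4, Center → 0, Right → 9; minimax = 0.
Since maximin = minimax = 0, there is a saddle point and the value is 0.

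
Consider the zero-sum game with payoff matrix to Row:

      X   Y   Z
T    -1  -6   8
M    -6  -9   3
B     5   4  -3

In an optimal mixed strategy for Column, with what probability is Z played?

Row minima: T → -6, M → -9, B → -3; maximin = -3.
Column maxima: X → 5, Y → 4, Z → 8; minimax = 4.
-3 ≠ 4, so there is no saddle point; optimal play is mixed.
M is strictly dominated by T, so Row never plays it.
X is strictly dominated by Y (it gives Row strictly more in every row), so Column never plays it.
On the remaining 2×2 (T, B vs Y, Z):
Let Row play T with probability p. Expected payoff against Y: (-6)p + 4(1−p) = −10p + 4; against Z: 8p + (-3)(1−p) = 11p − 3.
Setting these equal: −10p + 4 = 11p − 3 ⇒ −21p = -7 ⇒ p = 1/3, and the value is (-10)·(1/3) + 4 = 2/3.
For Column: with q = P(Y), equating T's and B's payoffs gives −14q + 8 = 7q − 3 ⇒ q = 11/21.

10/21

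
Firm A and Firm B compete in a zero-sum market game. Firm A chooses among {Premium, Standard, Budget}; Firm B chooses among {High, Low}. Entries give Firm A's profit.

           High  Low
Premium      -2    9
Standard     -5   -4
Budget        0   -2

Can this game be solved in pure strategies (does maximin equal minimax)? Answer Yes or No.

No

Row minima: Premium → -2, Standard → -5, Budget → -2; maximin = -2.
Column maxima: High → 0, Low → 9; minimax = 0.
-2 ≠ 0, so no pure-strategy equilibrium exists.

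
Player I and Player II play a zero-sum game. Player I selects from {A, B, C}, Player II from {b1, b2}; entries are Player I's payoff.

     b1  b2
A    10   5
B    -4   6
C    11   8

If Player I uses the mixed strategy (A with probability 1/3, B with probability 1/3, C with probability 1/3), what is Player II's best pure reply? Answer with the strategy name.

b1

If Player II plays b1, Player I's expected payoff is (1/3)·10 + (1/3)·(-4) + (1/3)·11 = 17/3.
If Player II plays b2, Player I's expected payoff is (1/3)·5 + (1/3)·6 + (1/3)·8 = 19/3.
Player II minimizes Player I's payoff; the smallest is 17/3, so the best response is b1.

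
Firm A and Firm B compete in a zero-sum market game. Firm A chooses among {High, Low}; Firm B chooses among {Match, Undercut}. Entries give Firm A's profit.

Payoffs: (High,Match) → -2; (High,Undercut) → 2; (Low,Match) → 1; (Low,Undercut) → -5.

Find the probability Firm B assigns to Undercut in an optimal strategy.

Row minima: High → -2, Low → -5; maximin = -2.
Column maxima: Match → 1, Undercut → 2; minimax = 1.
-2 ≠ 1, so there is no saddle point; optimal play is mixed.
Let Firm A play High with probability p. Expected payoff against Match: (-2)p + 1(1−p) = −3p + 1; against Undercut: 2p + (-5)(1−p) = 7p − 5.
Setting these equal: −3p + 1 = 7p − 5 ⇒ −10p = -6 ⇒ p = 3/5, and the value is (-3)·(3/5) + 1 = -4/5.
For Firm B: with q = P(Match), equating High's and Low's payoffs gives −4q + 2 = 6q − 5 ⇒ q = 7/10.

3/10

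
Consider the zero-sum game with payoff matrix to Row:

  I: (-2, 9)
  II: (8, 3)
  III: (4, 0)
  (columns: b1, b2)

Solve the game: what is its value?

Row minima: I → -2, II → 3, III → 0; maximin = 3.
Column maxima: b1 → 8, b2 → 9; minimax = 8.
3 ≠ 8, so there is no saddle point; optimal play is mixed.
III is strictly dominated by II, so Row never plays it.
On the remaining 2×2 (I, II vs b1, b2):
Let Row play I with probability p. Expected payoff against b1: (-2)p + 8(1−p) = −10p + 8; against b2: 9p + 3(1−p) = 6p + 3.
Setting these equal: −10p + 8 = 6p + 3 ⇒ −16p = -5 ⇒ p = 5/16, and the value is (-10)·(5/16) + 8 = 39/8.
For Column: with q = P(b1), equating I's and II's payoffs gives −11q + 9 = 5q + 3 ⇒ q = 3/8.

39/8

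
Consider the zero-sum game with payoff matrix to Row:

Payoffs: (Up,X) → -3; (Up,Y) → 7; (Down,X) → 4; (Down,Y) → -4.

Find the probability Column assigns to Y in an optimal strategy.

Row minima: Up → -3, Down → -4; maximin = -3.
Column maxima: X → 4, Y → 7; minimax = 4.
-3 ≠ 4, so there is no saddle point; optimal play is mixed.
Let Row play Up with probability p. Expected payoff against X: (-3)p + 4(1−p) = −7p + 4; against Y: 7p + (-4)(1−p) = 11p − 4.
Setting these equal: −7p + 4 = 11p − 4 ⇒ −18p = -8 ⇒ p = 4/9, and the value is (-7)·(4/9) + 4 = 8/9.
For Column: with q = P(X), equating Up's and Down's payoffs gives −10q + 7 = 8q − 4 ⇒ q = 11/18.

7/18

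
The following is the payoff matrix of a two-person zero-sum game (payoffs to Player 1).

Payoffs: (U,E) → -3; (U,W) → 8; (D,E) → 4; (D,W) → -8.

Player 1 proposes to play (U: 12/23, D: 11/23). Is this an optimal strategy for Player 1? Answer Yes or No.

Yes

Against E this mix gives (12/23)·(-3) + (11/23)·4 = 8/23.
Against W this mix gives (12/23)·8 + (11/23)·(-8) = 8/23.
All of Player 2's active replies (E, W) yield 8/23, and no column does worse for Player 1. The mix makes Player 2 indifferent and guarantees 8/23, so it is optimal.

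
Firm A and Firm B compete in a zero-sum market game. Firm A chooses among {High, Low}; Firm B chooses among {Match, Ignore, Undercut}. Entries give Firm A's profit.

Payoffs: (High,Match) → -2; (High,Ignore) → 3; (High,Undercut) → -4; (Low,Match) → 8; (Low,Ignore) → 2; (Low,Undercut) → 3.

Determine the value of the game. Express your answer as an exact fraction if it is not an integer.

Row minima: High → -4, Low → 2; maximin = 2.
Column maxima: Match → 8, Ignore → 3, Undercut → 3; minimax = 3.
2 ≠ 3, so there is no saddle point; optimal play is mixed.
Match is strictly dominated by Undercut (it gives Firm A strictly more in every row), so Firm B never plays it.
On the remaining 2×2 (High, Low vs Ignore, Undercut):
Let Firm A play High with probability p. Expected payoff against Ignore: 3p + 2(1−p) = p + 2; against Undercut: (-4)p + 3(1−p) = −7p + 3.
Setting these equal: p + 2 = −7p + 3 ⇒ 8p = 1 ⇒ p = 1/8, and the value is (1)·(1/8) + 2 = 17/8.
For Firm B: with q = P(Ignore), equating High's and Low's payoffs gives 7q − 4 = −q + 3 ⇒ q = 7/8.

17/8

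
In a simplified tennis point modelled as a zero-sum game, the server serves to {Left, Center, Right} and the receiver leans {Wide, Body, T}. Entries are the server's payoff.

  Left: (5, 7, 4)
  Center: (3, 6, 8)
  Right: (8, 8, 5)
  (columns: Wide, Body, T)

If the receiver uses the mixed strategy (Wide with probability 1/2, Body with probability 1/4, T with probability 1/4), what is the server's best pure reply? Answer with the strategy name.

Expected payoff of Left: (1/2)·5 + (1/4)·7 + (1/4)·4 = 21/4.
Expected payoff of Center: (1/2)·3 + (1/4)·6 + (1/4)·8 = 5.
Expected payoff of Right: (1/2)·8 + (1/4)·8 + (1/4)·5 = 29/4.
The largest is 29/4, so the server's best response is Right.

Right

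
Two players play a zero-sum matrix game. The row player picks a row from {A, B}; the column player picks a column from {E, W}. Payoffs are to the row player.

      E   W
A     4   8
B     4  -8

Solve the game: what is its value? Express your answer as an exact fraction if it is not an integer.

Row minima: A → 4, B → -8; maximin = 4.
Column maxima: E → 4, W → 8; minimax = 4.
Since maximin = minimax = 4, there is a saddle point and the value is 4.

4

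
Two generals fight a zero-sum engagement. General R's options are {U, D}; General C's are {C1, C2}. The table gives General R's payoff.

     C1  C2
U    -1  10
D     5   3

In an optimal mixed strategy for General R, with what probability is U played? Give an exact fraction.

Row minima: U → -1, D → 3; maximin = 3.
Column maxima: C1 → 5, C2 → 10; minimax = 5.
3 ≠ 5, so there is no saddle point; optimal play is mixed.
Let General R play U with probability p. Expected payoff against C1: (-1)p + 5(1−p) = −6p + 5; against C2: 10p + 3(1−p) = 7p + 3.
Setting these equal: −6p + 5 = 7p + 3 ⇒ −13p = -2 ⇒ p = 2/13, and the value is (-6)·(2/13) + 5 = 53/13.
For General C: with q = P(C1), equating U's and D's payoffs gives −11q + 10 = 2q + 3 ⇒ q = 7/13.

2/13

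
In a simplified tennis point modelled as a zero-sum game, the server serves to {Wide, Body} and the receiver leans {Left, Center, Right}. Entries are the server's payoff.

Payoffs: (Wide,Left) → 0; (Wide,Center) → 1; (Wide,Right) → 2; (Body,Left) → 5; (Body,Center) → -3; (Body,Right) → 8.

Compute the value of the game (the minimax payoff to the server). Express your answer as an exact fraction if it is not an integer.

Row minima: Wide → 0, Body → -3; maximin = 0.
Column maxima: Left → 5, Center → 1, Right → 8; minimax = 1.
0 ≠ 1, so there is no saddle point; optimal play is mixed.
Right is strictly dominated by Left (it gives the server strictly more in every row), so the receiver never plays it.
On the remaining 2×2 (Wide, Body vs Left, Center):
Let the server play Wide with probability p. Expected payoff against Left: 0p + 5(1−p) = −5p + 5; against Center: 1p + (-3)(1−p) = 4p − 3.
Setting these equal: −5p + 5 = 4p − 3 ⇒ −9p = -8 ⇒ p = 8/9, and the value is (-5)·(8/9) + 5 = 5/9.
For the receiver: with q = P(Left), equating Wide's and Body's payoffs gives −q + 1 = 8q − 3 ⇒ q = 4/9.

5/9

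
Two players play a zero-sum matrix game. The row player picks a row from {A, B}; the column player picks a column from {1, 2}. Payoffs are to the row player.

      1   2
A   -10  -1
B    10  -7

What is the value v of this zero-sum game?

-40/13

Row minima: A → -10, B → -7; maximin = -7.
Column maxima: 1 → 10, 2 → -1; minimax = -1.
-7 ≠ -1, so there is no saddle point; optimal play is mixed.
Let the row player play A with probability p. Expected payoff against 1: (-10)p + 10(1−p) = −20p + 10; against 2: (-1)p + (-7)(1−p) = 6p − 7.
Setting these equal: −20p + 10 = 6p − 7 ⇒ −26p = -17 ⇒ p = 17/26, and the value is (-20)·(17/26) + 10 = -40/13.
For the column player: with q = P(1), equating A's and B's payoffs gives −9q − 1 = 17q − 7 ⇒ q = 3/13.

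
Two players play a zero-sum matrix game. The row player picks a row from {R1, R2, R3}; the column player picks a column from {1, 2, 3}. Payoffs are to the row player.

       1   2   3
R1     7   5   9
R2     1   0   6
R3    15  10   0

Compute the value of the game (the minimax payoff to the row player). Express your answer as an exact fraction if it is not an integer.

Row minima: R1 → 5, R2 → 0, R3 → 0; maximin = 5.
Column maxima: 1 → 15, 2 → 10, 3 → 9; minimax = 9.
5 ≠ 9, so there is no saddle point; optimal play is mixed.
R2 is strictly dominated by R1, so the row player never plays it.
1 is strictly dominated by 2 (it gives the row player strictly more in every row), so the column player never plays it.
On the remaining 2×2 (R1, R3 vs 2, 3):
Let the row player play R1 with probability p. Expected payoff against 2: 5p + 10(1−p) = −5p + 10; against 3: 9p + 0(1−p) = 9p.
Setting these equal: −5p + 10 = 9p ⇒ −14p = -10 ⇒ p = 5/7, and the value is (-5)·(5/7) + 10 = 45/7.
For the column player: with q = P(2), equating R1's and R3's payoffs gives −4q + 9 = 10q ⇒ q = 9/14.

45/7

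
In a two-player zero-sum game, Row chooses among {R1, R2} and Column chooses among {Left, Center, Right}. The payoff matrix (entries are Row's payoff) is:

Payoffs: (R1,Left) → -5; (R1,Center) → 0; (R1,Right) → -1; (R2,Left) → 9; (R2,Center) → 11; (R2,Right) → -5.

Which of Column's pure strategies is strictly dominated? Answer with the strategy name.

Center

Left holds Row's payoff strictly below Center in every row: -5 < 0, 9 < 11.
So Center is strictly dominated for Column.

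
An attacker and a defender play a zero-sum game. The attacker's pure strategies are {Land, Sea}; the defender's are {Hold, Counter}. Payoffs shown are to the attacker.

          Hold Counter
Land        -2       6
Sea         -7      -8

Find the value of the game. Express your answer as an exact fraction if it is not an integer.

-2

Row minima: Land → -2, Sea → -8; maximin = -2.
Column maxima: Hold → -2, Counter → 6; minimax = -2.
Since maximin = minimax = -2, there is a saddle point and the value is -2.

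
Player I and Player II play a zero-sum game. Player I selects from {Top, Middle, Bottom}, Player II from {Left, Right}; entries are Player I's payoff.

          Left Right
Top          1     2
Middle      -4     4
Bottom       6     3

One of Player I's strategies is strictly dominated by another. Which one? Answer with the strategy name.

Bottom gives a strictly higher payoff than Top against every column: 6 > 1, 3 > 2.
So Top is strictly dominated and Player I never plays it.

Top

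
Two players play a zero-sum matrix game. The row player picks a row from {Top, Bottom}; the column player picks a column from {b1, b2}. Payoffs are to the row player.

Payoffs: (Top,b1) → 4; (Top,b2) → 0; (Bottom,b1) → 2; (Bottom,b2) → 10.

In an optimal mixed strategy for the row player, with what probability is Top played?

2/3

Row minima: Top → 0, Bottom → 2; maximin = 2.
Column maxima: b1 → 4, b2 → 10; minimax = 4.
2 ≠ 4, so there is no saddle point; optimal play is mixed.
Let the row player play Top with probability p. Expected payoff against b1: 4p + 2(1−p) = 2p + 2; against b2: 0p + 10(1−p) = −10p + 10.
Setting these equal: 2p + 2 = −10p + 10 ⇒ 12p = 8 ⇒ p = 2/3, and the value is (2)·(2/3) + 2 = 10/3.
For the column player: with q = P(b1), equating Top's and Bottom's payoffs gives 4q = −8q + 10 ⇒ q = 5/6.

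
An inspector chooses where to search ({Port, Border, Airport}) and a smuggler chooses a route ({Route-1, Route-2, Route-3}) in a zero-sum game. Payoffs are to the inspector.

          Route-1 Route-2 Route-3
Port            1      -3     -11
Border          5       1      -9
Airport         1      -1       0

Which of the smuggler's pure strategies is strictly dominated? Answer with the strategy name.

Route-2 holds the inspector's payoff strictly below Route-1 in every row: -3 < 1, 1 < 5, -1 < 1.
So Route-1 is strictly dominated for the smuggler.

Route-1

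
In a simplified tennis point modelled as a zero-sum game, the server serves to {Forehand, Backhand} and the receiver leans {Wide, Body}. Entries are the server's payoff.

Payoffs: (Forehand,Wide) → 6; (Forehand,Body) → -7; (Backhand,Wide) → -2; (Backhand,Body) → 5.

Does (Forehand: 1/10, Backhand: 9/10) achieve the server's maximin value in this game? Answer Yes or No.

No

Against Wide this mix gives (1/10)·6 + (9/10)·(-2) = -6/5.
Against Body this mix gives (1/10)·(-7) + (9/10)·5 = 19/5.
The receiver will play Wide, holding the server to -6/5. Shifting weight toward the row that does better against Wide would raise this floor (the equalizing mix achieves 4/5 against both Wide and Body), so the proposed strategy is not optimal.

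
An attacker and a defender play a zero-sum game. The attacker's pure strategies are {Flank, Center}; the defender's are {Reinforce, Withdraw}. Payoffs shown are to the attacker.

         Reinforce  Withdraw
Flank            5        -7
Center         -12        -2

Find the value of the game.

-47/11

Row minima: Flank → -7, Center → -12; maximin = -7.
Column maxima: Reinforce → 5, Withdraw → -2; minimax = -2.
-7 ≠ -2, so there is no saddle point; optimal play is mixed.
Let the attacker play Flank with probability p. Expected payoff against Reinforce: 5p + (-12)(1−p) = 17p − 12; against Withdraw: (-7)p + (-2)(1−p) = −5p − 2.
Setting these equal: 17p − 12 = −5p − 2 ⇒ 22p = 10 ⇒ p = 5/11, and the value is (17)·(5/11) − 12 = -47/11.
For the defender: with q = P(Reinforce), equating Flank's and Center's payoffs gives 12q − 7 = −10q − 2 ⇒ q = 5/22.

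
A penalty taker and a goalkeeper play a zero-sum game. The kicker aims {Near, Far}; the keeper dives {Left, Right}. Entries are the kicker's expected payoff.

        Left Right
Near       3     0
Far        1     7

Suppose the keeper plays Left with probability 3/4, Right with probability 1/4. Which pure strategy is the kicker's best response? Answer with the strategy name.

Expected payoff of Near: (3/4)·3 + (1/4)·0 = 9/4.
Expected payoff of Far: (3/4)·1 + (1/4)·7 = 5/2.
The largest is 5/2, so the kicker's best response is Far.

Far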